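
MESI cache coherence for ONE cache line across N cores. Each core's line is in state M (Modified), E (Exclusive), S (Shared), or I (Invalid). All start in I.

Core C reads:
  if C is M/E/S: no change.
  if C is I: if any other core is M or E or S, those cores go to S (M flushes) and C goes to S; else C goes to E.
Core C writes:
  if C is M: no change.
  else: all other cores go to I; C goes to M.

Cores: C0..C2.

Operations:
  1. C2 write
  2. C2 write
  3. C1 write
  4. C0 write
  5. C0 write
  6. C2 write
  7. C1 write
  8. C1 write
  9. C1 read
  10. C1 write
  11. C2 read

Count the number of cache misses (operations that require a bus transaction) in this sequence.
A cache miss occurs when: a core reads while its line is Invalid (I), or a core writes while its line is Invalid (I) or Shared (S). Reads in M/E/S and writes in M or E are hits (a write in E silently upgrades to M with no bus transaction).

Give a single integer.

Answer: 6

Derivation:
Op 1: C2 write [C2 write: invalidate none -> C2=M] -> [I,I,M] [MISS #1: write from I]
Op 2: C2 write [C2 write: already M (modified), no change] -> [I,I,M] [hit: write from M]
Op 3: C1 write [C1 write: invalidate ['C2=M'] -> C1=M] -> [I,M,I] [MISS #2: write from I]
Op 4: C0 write [C0 write: invalidate ['C1=M'] -> C0=M] -> [M,I,I] [MISS #3: write from I]
Op 5: C0 write [C0 write: already M (modified), no change] -> [M,I,I] [hit: write from M]
Op 6: C2 write [C2 write: invalidate ['C0=M'] -> C2=M] -> [I,I,M] [MISS #4: write from I]
Op 7: C1 write [C1 write: invalidate ['C2=M'] -> C1=M] -> [I,M,I] [MISS #5: write from I]
Op 8: C1 write [C1 write: already M (modified), no change] -> [I,M,I] [hit: write from M]
Op 9: C1 read [C1 read: already in M, no change] -> [I,M,I] [hit: read from M]
Op 10: C1 write [C1 write: already M (modified), no change] -> [I,M,I] [hit: write from M]
Op 11: C2 read [C2 read from I: others=['C1=M'] -> C2=S, others downsized to S] -> [I,S,S] [MISS #6: read from I]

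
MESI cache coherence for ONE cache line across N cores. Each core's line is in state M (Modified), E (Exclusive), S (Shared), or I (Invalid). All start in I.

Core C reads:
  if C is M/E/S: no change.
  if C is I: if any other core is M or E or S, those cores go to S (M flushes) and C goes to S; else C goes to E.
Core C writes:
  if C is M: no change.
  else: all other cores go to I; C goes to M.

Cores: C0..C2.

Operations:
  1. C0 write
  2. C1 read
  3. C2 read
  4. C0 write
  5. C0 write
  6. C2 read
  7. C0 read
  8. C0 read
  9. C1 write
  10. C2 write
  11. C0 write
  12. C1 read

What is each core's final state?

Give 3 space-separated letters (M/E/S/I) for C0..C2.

Answer: S S I

Derivation:
Op 1: C0 write [C0 write: invalidate none -> C0=M] -> [M,I,I]
Op 2: C1 read [C1 read from I: others=['C0=M'] -> C1=S, others downsized to S] -> [S,S,I]
Op 3: C2 read [C2 read from I: others=['C0=S', 'C1=S'] -> C2=S, others downsized to S] -> [S,S,S]
Op 4: C0 write [C0 write: invalidate ['C1=S', 'C2=S'] -> C0=M] -> [M,I,I]
Op 5: C0 write [C0 write: already M (modified), no change] -> [M,I,I]
Op 6: C2 read [C2 read from I: others=['C0=M'] -> C2=S, others downsized to S] -> [S,I,S]
Op 7: C0 read [C0 read: already in S, no change] -> [S,I,S]
Op 8: C0 read [C0 read: already in S, no change] -> [S,I,S]
Op 9: C1 write [C1 write: invalidate ['C0=S', 'C2=S'] -> C1=M] -> [I,M,I]
Op 10: C2 write [C2 write: invalidate ['C1=M'] -> C2=M] -> [I,I,M]
Op 11: C0 write [C0 write: invalidate ['C2=M'] -> C0=M] -> [M,I,I]
Op 12: C1 read [C1 read from I: others=['C0=M'] -> C1=S, others downsized to S] -> [S,S,I]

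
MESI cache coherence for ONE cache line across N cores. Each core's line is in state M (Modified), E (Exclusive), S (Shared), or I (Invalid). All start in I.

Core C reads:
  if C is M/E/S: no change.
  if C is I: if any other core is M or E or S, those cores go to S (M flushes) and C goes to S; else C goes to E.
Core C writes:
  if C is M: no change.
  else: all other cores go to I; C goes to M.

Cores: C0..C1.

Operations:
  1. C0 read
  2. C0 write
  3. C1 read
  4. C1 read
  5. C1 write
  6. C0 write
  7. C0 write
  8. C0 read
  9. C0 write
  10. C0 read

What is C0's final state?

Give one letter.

Answer: M

Derivation:
Op 1: C0 read [C0 read from I: no other sharers -> C0=E (exclusive)] -> [E,I]
Op 2: C0 write [C0 write: invalidate none -> C0=M] -> [M,I]
Op 3: C1 read [C1 read from I: others=['C0=M'] -> C1=S, others downsized to S] -> [S,S]
Op 4: C1 read [C1 read: already in S, no change] -> [S,S]
Op 5: C1 write [C1 write: invalidate ['C0=S'] -> C1=M] -> [I,M]
Op 6: C0 write [C0 write: invalidate ['C1=M'] -> C0=M] -> [M,I]
Op 7: C0 write [C0 write: already M (modified), no change] -> [M,I]
Op 8: C0 read [C0 read: already in M, no change] -> [M,I]
Op 9: C0 write [C0 write: already M (modified), no change] -> [M,I]
Op 10: C0 read [C0 read: already in M, no change] -> [M,I]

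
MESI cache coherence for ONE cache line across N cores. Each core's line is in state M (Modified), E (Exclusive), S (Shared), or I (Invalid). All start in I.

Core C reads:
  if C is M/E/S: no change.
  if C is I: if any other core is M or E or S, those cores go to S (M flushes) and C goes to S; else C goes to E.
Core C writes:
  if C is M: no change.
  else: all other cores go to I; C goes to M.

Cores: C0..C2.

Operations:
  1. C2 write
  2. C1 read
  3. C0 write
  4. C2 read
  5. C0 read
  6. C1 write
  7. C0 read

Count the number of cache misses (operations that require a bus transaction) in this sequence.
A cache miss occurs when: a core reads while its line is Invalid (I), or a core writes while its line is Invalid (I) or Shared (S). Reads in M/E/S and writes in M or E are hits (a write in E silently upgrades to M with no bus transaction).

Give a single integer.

Op 1: C2 write [C2 write: invalidate none -> C2=M] -> [I,I,M] [MISS #1: write from I]
Op 2: C1 read [C1 read from I: others=['C2=M'] -> C1=S, others downsized to S] -> [I,S,S] [MISS #2: read from I]
Op 3: C0 write [C0 write: invalidate ['C1=S', 'C2=S'] -> C0=M] -> [M,I,I] [MISS #3: write from I]
Op 4: C2 read [C2 read from I: others=['C0=M'] -> C2=S, others downsized to S] -> [S,I,S] [MISS #4: read from I]
Op 5: C0 read [C0 read: already in S, no change] -> [S,I,S] [hit: read from S]
Op 6: C1 write [C1 write: invalidate ['C0=S', 'C2=S'] -> C1=M] -> [I,M,I] [MISS #5: write from I]
Op 7: C0 read [C0 read from I: others=['C1=M'] -> C0=S, others downsized to S] -> [S,S,I] [MISS #6: read from I]

Answer: 6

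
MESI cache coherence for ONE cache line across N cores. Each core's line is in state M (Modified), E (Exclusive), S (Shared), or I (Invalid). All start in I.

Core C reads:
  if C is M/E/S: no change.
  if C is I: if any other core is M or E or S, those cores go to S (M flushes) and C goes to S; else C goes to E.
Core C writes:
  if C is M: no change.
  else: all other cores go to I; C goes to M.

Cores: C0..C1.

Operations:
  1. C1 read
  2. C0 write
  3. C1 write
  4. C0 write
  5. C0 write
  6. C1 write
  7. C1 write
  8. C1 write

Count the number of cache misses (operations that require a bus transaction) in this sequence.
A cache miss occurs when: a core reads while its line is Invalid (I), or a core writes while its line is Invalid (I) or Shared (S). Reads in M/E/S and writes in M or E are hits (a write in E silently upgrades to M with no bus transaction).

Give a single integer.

Answer: 5

Derivation:
Op 1: C1 read [C1 read from I: no other sharers -> C1=E (exclusive)] -> [I,E] [MISS #1: read from I]
Op 2: C0 write [C0 write: invalidate ['C1=E'] -> C0=M] -> [M,I] [MISS #2: write from I]
Op 3: C1 write [C1 write: invalidate ['C0=M'] -> C1=M] -> [I,M] [MISS #3: write from I]
Op 4: C0 write [C0 write: invalidate ['C1=M'] -> C0=M] -> [M,I] [MISS #4: write from I]
Op 5: C0 write [C0 write: already M (modified), no change] -> [M,I] [hit: write from M]
Op 6: C1 write [C1 write: invalidate ['C0=M'] -> C1=M] -> [I,M] [MISS #5: write from I]
Op 7: C1 write [C1 write: already M (modified), no change] -> [I,M] [hit: write from M]
Op 8: C1 write [C1 write: already M (modified), no change] -> [I,M] [hit: write from M]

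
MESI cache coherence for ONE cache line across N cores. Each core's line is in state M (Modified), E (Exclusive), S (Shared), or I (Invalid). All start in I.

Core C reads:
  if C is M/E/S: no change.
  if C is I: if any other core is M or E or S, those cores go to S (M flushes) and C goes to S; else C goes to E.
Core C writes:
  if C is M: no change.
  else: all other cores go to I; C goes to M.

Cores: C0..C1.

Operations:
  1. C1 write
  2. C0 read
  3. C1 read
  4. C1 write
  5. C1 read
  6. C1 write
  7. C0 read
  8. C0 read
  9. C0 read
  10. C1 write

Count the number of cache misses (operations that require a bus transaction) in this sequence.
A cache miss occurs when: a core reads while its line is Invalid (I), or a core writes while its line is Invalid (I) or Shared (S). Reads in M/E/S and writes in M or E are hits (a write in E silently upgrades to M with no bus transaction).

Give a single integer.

Answer: 5

Derivation:
Op 1: C1 write [C1 write: invalidate none -> C1=M] -> [I,M] [MISS #1: write from I]
Op 2: C0 read [C0 read from I: others=['C1=M'] -> C0=S, others downsized to S] -> [S,S] [MISS #2: read from I]
Op 3: C1 read [C1 read: already in S, no change] -> [S,S] [hit: read from S]
Op 4: C1 write [C1 write: invalidate ['C0=S'] -> C1=M] -> [I,M] [MISS #3: write from S]
Op 5: C1 read [C1 read: already in M, no change] -> [I,M] [hit: read from M]
Op 6: C1 write [C1 write: already M (modified), no change] -> [I,M] [hit: write from M]
Op 7: C0 read [C0 read from I: others=['C1=M'] -> C0=S, others downsized to S] -> [S,S] [MISS #4: read from I]
Op 8: C0 read [C0 read: already in S, no change] -> [S,S] [hit: read from S]
Op 9: C0 read [C0 read: already in S, no change] -> [S,S] [hit: read from S]
Op 10: C1 write [C1 write: invalidate ['C0=S'] -> C1=M] -> [I,M] [MISS #5: write from S]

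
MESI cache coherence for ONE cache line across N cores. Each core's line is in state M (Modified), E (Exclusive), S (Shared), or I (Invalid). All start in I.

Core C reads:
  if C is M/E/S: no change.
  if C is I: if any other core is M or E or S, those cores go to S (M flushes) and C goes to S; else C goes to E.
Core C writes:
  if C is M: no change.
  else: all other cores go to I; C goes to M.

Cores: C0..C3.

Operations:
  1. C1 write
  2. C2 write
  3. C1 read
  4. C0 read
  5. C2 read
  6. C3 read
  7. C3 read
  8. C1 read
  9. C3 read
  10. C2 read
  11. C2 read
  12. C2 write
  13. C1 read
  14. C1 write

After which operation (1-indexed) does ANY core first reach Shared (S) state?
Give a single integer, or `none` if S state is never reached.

Op 1: C1 write [C1 write: invalidate none -> C1=M] -> [I,M,I,I]
Op 2: C2 write [C2 write: invalidate ['C1=M'] -> C2=M] -> [I,I,M,I]
Op 3: C1 read [C1 read from I: others=['C2=M'] -> C1=S, others downsized to S] -> [I,S,S,I]
  -> First S state at op 3; remaining ops need not be traced.

Answer: 3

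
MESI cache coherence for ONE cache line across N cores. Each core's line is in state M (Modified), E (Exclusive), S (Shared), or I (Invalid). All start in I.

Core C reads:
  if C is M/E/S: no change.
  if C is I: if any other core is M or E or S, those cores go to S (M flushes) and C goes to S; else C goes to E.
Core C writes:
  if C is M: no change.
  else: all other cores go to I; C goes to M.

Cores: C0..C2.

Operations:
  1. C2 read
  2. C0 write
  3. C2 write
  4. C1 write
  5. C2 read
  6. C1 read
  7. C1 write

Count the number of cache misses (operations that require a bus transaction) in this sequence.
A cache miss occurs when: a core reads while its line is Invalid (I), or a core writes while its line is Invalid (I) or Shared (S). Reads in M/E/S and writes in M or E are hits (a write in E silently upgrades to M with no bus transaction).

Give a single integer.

Answer: 6

Derivation:
Op 1: C2 read [C2 read from I: no other sharers -> C2=E (exclusive)] -> [I,I,E] [MISS #1: read from I]
Op 2: C0 write [C0 write: invalidate ['C2=E'] -> C0=M] -> [M,I,I] [MISS #2: write from I]
Op 3: C2 write [C2 write: invalidate ['C0=M'] -> C2=M] -> [I,I,M] [MISS #3: write from I]
Op 4: C1 write [C1 write: invalidate ['C2=M'] -> C1=M] -> [I,M,I] [MISS #4: write from I]
Op 5: C2 read [C2 read from I: others=['C1=M'] -> C2=S, others downsized to S] -> [I,S,S] [MISS #5: read from I]
Op 6: C1 read [C1 read: already in S, no change] -> [I,S,S] [hit: read from S]
Op 7: C1 write [C1 write: invalidate ['C2=S'] -> C1=M] -> [I,M,I] [MISS #6: write from S]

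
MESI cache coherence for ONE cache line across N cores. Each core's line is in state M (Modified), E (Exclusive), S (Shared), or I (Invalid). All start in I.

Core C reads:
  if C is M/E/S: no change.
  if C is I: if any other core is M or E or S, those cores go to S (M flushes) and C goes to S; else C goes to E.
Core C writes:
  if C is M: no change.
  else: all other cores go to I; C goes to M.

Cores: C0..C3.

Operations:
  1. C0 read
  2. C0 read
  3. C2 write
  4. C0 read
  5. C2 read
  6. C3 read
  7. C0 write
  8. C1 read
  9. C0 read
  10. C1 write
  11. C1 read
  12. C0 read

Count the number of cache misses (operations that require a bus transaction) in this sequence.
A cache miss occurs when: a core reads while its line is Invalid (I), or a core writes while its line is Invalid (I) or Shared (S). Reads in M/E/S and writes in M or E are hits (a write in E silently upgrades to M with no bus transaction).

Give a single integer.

Op 1: C0 read [C0 read from I: no other sharers -> C0=E (exclusive)] -> [E,I,I,I] [MISS #1: read from I]
Op 2: C0 read [C0 read: already in E, no change] -> [E,I,I,I] [hit: read from E]
Op 3: C2 write [C2 write: invalidate ['C0=E'] -> C2=M] -> [I,I,M,I] [MISS #2: write from I]
Op 4: C0 read [C0 read from I: others=['C2=M'] -> C0=S, others downsized to S] -> [S,I,S,I] [MISS #3: read from I]
Op 5: C2 read [C2 read: already in S, no change] -> [S,I,S,I] [hit: read from S]
Op 6: C3 read [C3 read from I: others=['C0=S', 'C2=S'] -> C3=S, others downsized to S] -> [S,I,S,S] [MISS #4: read from I]
Op 7: C0 write [C0 write: invalidate ['C2=S', 'C3=S'] -> C0=M] -> [M,I,I,I] [MISS #5: write from S]
Op 8: C1 read [C1 read from I: others=['C0=M'] -> C1=S, others downsized to S] -> [S,S,I,I] [MISS #6: read from I]
Op 9: C0 read [C0 read: already in S, no change] -> [S,S,I,I] [hit: read from S]
Op 10: C1 write [C1 write: invalidate ['C0=S'] -> C1=M] -> [I,M,I,I] [MISS #7: write from S]
Op 11: C1 read [C1 read: already in M, no change] -> [I,M,I,I] [hit: read from M]
Op 12: C0 read [C0 read from I: others=['C1=M'] -> C0=S, others downsized to S] -> [S,S,I,I] [MISS #8: read from I]

Answer: 8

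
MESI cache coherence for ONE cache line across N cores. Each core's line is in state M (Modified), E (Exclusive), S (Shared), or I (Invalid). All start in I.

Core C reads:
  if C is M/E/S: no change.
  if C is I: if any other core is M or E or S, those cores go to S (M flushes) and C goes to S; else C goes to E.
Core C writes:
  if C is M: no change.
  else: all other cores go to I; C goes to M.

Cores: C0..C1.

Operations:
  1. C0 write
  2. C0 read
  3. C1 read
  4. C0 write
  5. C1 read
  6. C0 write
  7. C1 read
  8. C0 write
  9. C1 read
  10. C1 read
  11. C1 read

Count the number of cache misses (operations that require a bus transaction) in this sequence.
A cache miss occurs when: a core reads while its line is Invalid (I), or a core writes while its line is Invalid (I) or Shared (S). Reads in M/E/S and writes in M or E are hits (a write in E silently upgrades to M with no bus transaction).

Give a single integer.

Answer: 8

Derivation:
Op 1: C0 write [C0 write: invalidate none -> C0=M] -> [M,I] [MISS #1: write from I]
Op 2: C0 read [C0 read: already in M, no change] -> [M,I] [hit: read from M]
Op 3: C1 read [C1 read from I: others=['C0=M'] -> C1=S, others downsized to S] -> [S,S] [MISS #2: read from I]
Op 4: C0 write [C0 write: invalidate ['C1=S'] -> C0=M] -> [M,I] [MISS #3: write from S]
Op 5: C1 read [C1 read from I: others=['C0=M'] -> C1=S, others downsized to S] -> [S,S] [MISS #4: read from I]
Op 6: C0 write [C0 write: invalidate ['C1=S'] -> C0=M] -> [M,I] [MISS #5: write from S]
Op 7: C1 read [C1 read from I: others=['C0=M'] -> C1=S, others downsized to S] -> [S,S] [MISS #6: read from I]
Op 8: C0 write [C0 write: invalidate ['C1=S'] -> C0=M] -> [M,I] [MISS #7: write from S]
Op 9: C1 read [C1 read from I: others=['C0=M'] -> C1=S, others downsized to S] -> [S,S] [MISS #8: read from I]
Op 10: C1 read [C1 read: already in S, no change] -> [S,S] [hit: read from S]
Op 11: C1 read [C1 read: already in S, no change] -> [S,S] [hit: read from S]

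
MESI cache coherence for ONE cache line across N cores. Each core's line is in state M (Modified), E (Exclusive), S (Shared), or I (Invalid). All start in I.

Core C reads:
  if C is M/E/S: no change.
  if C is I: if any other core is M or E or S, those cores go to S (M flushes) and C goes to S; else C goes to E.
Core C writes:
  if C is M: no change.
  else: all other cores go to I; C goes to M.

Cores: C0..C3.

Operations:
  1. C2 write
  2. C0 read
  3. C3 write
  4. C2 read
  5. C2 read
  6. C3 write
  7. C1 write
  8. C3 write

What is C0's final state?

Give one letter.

Op 1: C2 write [C2 write: invalidate none -> C2=M] -> [I,I,M,I]
Op 2: C0 read [C0 read from I: others=['C2=M'] -> C0=S, others downsized to S] -> [S,I,S,I]
Op 3: C3 write [C3 write: invalidate ['C0=S', 'C2=S'] -> C3=M] -> [I,I,I,M]
Op 4: C2 read [C2 read from I: others=['C3=M'] -> C2=S, others downsized to S] -> [I,I,S,S]
Op 5: C2 read [C2 read: already in S, no change] -> [I,I,S,S]
Op 6: C3 write [C3 write: invalidate ['C2=S'] -> C3=M] -> [I,I,I,M]
Op 7: C1 write [C1 write: invalidate ['C3=M'] -> C1=M] -> [I,M,I,I]
Op 8: C3 write [C3 write: invalidate ['C1=M'] -> C3=M] -> [I,I,I,M]

Answer: I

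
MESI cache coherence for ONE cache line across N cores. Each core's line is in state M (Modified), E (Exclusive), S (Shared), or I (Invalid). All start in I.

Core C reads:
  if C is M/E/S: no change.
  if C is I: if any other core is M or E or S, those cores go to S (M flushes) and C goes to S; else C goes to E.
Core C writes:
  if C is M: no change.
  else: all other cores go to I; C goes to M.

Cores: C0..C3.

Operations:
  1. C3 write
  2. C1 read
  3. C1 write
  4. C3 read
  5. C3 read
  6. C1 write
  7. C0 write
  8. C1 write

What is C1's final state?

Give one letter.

Op 1: C3 write [C3 write: invalidate none -> C3=M] -> [I,I,I,M]
Op 2: C1 read [C1 read from I: others=['C3=M'] -> C1=S, others downsized to S] -> [I,S,I,S]
Op 3: C1 write [C1 write: invalidate ['C3=S'] -> C1=M] -> [I,M,I,I]
Op 4: C3 read [C3 read from I: others=['C1=M'] -> C3=S, others downsized to S] -> [I,S,I,S]
Op 5: C3 read [C3 read: already in S, no change] -> [I,S,I,S]
Op 6: C1 write [C1 write: invalidate ['C3=S'] -> C1=M] -> [I,M,I,I]
Op 7: C0 write [C0 write: invalidate ['C1=M'] -> C0=M] -> [M,I,I,I]
Op 8: C1 write [C1 write: invalidate ['C0=M'] -> C1=M] -> [I,M,I,I]

Answer: M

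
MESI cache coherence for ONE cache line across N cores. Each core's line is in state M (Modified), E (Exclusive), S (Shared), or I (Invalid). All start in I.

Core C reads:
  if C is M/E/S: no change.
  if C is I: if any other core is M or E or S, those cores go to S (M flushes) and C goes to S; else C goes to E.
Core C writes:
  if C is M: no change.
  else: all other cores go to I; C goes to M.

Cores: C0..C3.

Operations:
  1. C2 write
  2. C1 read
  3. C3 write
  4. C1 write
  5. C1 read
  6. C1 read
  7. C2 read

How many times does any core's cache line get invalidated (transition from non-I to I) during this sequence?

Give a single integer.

Answer: 3

Derivation:
Op 1: C2 write [C2 write: invalidate none -> C2=M] -> [I,I,M,I] (invalidations this op: 0; running total: 0)
Op 2: C1 read [C1 read from I: others=['C2=M'] -> C1=S, others downsized to S] -> [I,S,S,I] (invalidations this op: 0; running total: 0)
Op 3: C3 write [C3 write: invalidate ['C1=S', 'C2=S'] -> C3=M] -> [I,I,I,M] (invalidations this op: 2; running total: 2)
Op 4: C1 write [C1 write: invalidate ['C3=M'] -> C1=M] -> [I,M,I,I] (invalidations this op: 1; running total: 3)
Op 5: C1 read [C1 read: already in M, no change] -> [I,M,I,I] (invalidations this op: 0; running total: 3)
Op 6: C1 read [C1 read: already in M, no change] -> [I,M,I,I] (invalidations this op: 0; running total: 3)
Op 7: C2 read [C2 read from I: others=['C1=M'] -> C2=S, others downsized to S] -> [I,S,S,I] (invalidations this op: 0; running total: 3)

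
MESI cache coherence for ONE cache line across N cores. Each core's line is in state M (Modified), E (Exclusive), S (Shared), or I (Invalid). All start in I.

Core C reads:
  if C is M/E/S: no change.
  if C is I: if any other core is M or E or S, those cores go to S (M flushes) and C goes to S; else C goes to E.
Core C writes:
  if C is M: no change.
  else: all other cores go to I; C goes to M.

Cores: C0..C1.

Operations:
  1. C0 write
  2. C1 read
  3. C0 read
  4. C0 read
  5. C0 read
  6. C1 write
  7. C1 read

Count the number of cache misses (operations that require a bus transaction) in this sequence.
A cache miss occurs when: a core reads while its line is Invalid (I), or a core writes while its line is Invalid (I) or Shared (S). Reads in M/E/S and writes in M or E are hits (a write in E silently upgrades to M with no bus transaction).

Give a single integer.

Answer: 3

Derivation:
Op 1: C0 write [C0 write: invalidate none -> C0=M] -> [M,I] [MISS #1: write from I]
Op 2: C1 read [C1 read from I: others=['C0=M'] -> C1=S, others downsized to S] -> [S,S] [MISS #2: read from I]
Op 3: C0 read [C0 read: already in S, no change] -> [S,S] [hit: read from S]
Op 4: C0 read [C0 read: already in S, no change] -> [S,S] [hit: read from S]
Op 5: C0 read [C0 read: already in S, no change] -> [S,S] [hit: read from S]
Op 6: C1 write [C1 write: invalidate ['C0=S'] -> C1=M] -> [I,M] [MISS #3: write from S]
Op 7: C1 read [C1 read: already in M, no change] -> [I,M] [hit: read from M]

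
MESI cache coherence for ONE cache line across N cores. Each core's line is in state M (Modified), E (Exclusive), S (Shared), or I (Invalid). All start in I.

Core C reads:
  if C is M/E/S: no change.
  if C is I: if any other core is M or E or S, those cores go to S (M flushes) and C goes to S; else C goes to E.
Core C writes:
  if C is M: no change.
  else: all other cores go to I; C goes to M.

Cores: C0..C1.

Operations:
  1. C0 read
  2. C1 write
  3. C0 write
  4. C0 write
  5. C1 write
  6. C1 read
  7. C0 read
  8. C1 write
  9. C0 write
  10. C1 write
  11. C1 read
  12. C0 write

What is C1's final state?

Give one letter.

Op 1: C0 read [C0 read from I: no other sharers -> C0=E (exclusive)] -> [E,I]
Op 2: C1 write [C1 write: invalidate ['C0=E'] -> C1=M] -> [I,M]
Op 3: C0 write [C0 write: invalidate ['C1=M'] -> C0=M] -> [M,I]
Op 4: C0 write [C0 write: already M (modified), no change] -> [M,I]
Op 5: C1 write [C1 write: invalidate ['C0=M'] -> C1=M] -> [I,M]
Op 6: C1 read [C1 read: already in M, no change] -> [I,M]
Op 7: C0 read [C0 read from I: others=['C1=M'] -> C0=S, others downsized to S] -> [S,S]
Op 8: C1 write [C1 write: invalidate ['C0=S'] -> C1=M] -> [I,M]
Op 9: C0 write [C0 write: invalidate ['C1=M'] -> C0=M] -> [M,I]
Op 10: C1 write [C1 write: invalidate ['C0=M'] -> C1=M] -> [I,M]
Op 11: C1 read [C1 read: already in M, no change] -> [I,M]
Op 12: C0 write [C0 write: invalidate ['C1=M'] -> C0=M] -> [M,I]

Answer: I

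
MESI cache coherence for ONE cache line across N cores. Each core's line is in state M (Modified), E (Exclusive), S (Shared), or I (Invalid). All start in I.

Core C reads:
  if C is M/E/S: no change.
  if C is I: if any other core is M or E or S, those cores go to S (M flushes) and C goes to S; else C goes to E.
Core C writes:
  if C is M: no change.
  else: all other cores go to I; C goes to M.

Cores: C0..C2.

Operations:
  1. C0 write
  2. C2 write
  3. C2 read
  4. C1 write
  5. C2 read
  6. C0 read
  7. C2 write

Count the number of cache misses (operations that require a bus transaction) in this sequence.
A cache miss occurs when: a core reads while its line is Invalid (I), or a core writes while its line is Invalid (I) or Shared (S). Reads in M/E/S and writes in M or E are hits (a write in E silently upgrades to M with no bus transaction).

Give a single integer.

Answer: 6

Derivation:
Op 1: C0 write [C0 write: invalidate none -> C0=M] -> [M,I,I] [MISS #1: write from I]
Op 2: C2 write [C2 write: invalidate ['C0=M'] -> C2=M] -> [I,I,M] [MISS #2: write from I]
Op 3: C2 read [C2 read: already in M, no change] -> [I,I,M] [hit: read from M]
Op 4: C1 write [C1 write: invalidate ['C2=M'] -> C1=M] -> [I,M,I] [MISS #3: write from I]
Op 5: C2 read [C2 read from I: others=['C1=M'] -> C2=S, others downsized to S] -> [I,S,S] [MISS #4: read from I]
Op 6: C0 read [C0 read from I: others=['C1=S', 'C2=S'] -> C0=S, others downsized to S] -> [S,S,S] [MISS #5: read from I]
Op 7: C2 write [C2 write: invalidate ['C0=S', 'C1=S'] -> C2=M] -> [I,I,M] [MISS #6: write from S]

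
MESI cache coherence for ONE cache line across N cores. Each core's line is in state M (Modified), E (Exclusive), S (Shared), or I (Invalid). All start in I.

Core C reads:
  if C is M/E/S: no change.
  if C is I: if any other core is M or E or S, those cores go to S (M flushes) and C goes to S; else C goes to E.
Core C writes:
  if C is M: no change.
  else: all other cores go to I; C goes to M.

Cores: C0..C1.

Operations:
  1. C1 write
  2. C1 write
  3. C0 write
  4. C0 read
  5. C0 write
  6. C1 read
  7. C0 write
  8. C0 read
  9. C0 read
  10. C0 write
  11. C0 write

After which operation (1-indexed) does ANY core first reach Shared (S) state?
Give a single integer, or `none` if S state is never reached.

Answer: 6

Derivation:
Op 1: C1 write [C1 write: invalidate none -> C1=M] -> [I,M]
Op 2: C1 write [C1 write: already M (modified), no change] -> [I,M]
Op 3: C0 write [C0 write: invalidate ['C1=M'] -> C0=M] -> [M,I]
Op 4: C0 read [C0 read: already in M, no change] -> [M,I]
Op 5: C0 write [C0 write: already M (modified), no change] -> [M,I]
Op 6: C1 read [C1 read from I: others=['C0=M'] -> C1=S, others downsized to S] -> [S,S]
  -> First S state at op 6; remaining ops need not be traced.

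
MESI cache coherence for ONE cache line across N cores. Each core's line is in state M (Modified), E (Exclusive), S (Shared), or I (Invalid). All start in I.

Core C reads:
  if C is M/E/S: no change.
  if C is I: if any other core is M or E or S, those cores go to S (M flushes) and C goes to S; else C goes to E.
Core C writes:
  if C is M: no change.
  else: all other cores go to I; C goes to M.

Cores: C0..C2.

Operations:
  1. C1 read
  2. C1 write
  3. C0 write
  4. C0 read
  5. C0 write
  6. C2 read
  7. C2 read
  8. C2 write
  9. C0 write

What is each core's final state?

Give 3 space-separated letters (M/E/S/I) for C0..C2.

Op 1: C1 read [C1 read from I: no other sharers -> C1=E (exclusive)] -> [I,E,I]
Op 2: C1 write [C1 write: invalidate none -> C1=M] -> [I,M,I]
Op 3: C0 write [C0 write: invalidate ['C1=M'] -> C0=M] -> [M,I,I]
Op 4: C0 read [C0 read: already in M, no change] -> [M,I,I]
Op 5: C0 write [C0 write: already M (modified), no change] -> [M,I,I]
Op 6: C2 read [C2 read from I: others=['C0=M'] -> C2=S, others downsized to S] -> [S,I,S]
Op 7: C2 read [C2 read: already in S, no change] -> [S,I,S]
Op 8: C2 write [C2 write: invalidate ['C0=S'] -> C2=M] -> [I,I,M]
Op 9: C0 write [C0 write: invalidate ['C2=M'] -> C0=M] -> [M,I,I]

Answer: M I I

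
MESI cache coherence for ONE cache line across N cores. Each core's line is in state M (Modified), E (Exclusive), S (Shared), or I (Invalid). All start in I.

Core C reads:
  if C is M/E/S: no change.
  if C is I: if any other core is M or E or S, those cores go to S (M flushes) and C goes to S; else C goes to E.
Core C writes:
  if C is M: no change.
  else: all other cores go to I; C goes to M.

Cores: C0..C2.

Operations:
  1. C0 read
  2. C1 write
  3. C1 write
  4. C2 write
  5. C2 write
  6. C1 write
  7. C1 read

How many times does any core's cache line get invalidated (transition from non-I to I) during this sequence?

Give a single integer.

Answer: 3

Derivation:
Op 1: C0 read [C0 read from I: no other sharers -> C0=E (exclusive)] -> [E,I,I] (invalidations this op: 0; running total: 0)
Op 2: C1 write [C1 write: invalidate ['C0=E'] -> C1=M] -> [I,M,I] (invalidations this op: 1; running total: 1)
Op 3: C1 write [C1 write: already M (modified), no change] -> [I,M,I] (invalidations this op: 0; running total: 1)
Op 4: C2 write [C2 write: invalidate ['C1=M'] -> C2=M] -> [I,I,M] (invalidations this op: 1; running total: 2)
Op 5: C2 write [C2 write: already M (modified), no change] -> [I,I,M] (invalidations this op: 0; running total: 2)
Op 6: C1 write [C1 write: invalidate ['C2=M'] -> C1=M] -> [I,M,I] (invalidations this op: 1; running total: 3)
Op 7: C1 read [C1 read: already in M, no change] -> [I,M,I] (invalidations this op: 0; running total: 3)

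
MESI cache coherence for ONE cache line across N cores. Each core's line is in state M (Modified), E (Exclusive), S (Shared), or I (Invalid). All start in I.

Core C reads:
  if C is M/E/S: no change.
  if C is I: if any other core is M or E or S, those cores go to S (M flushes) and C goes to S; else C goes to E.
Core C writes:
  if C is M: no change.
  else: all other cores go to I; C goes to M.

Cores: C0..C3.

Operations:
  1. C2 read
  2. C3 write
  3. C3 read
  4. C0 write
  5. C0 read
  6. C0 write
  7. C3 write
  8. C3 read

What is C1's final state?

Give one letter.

Answer: I

Derivation:
Op 1: C2 read [C2 read from I: no other sharers -> C2=E (exclusive)] -> [I,I,E,I]
Op 2: C3 write [C3 write: invalidate ['C2=E'] -> C3=M] -> [I,I,I,M]
Op 3: C3 read [C3 read: already in M, no change] -> [I,I,I,M]
Op 4: C0 write [C0 write: invalidate ['C3=M'] -> C0=M] -> [M,I,I,I]
Op 5: C0 read [C0 read: already in M, no change] -> [M,I,I,I]
Op 6: C0 write [C0 write: already M (modified), no change] -> [M,I,I,I]
Op 7: C3 write [C3 write: invalidate ['C0=M'] -> C3=M] -> [I,I,I,M]
Op 8: C3 read [C3 read: already in M, no change] -> [I,I,I,M]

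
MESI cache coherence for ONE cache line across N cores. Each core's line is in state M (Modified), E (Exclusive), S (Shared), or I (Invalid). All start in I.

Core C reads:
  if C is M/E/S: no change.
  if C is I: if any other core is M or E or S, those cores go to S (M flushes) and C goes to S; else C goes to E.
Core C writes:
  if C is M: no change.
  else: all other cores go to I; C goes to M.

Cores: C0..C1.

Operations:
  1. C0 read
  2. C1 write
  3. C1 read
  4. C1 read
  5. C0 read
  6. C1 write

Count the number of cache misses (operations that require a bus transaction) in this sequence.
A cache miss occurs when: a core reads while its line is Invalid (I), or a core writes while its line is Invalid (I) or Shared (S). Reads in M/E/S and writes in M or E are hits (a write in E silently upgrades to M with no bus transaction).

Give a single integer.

Answer: 4

Derivation:
Op 1: C0 read [C0 read from I: no other sharers -> C0=E (exclusive)] -> [E,I] [MISS #1: read from I]
Op 2: C1 write [C1 write: invalidate ['C0=E'] -> C1=M] -> [I,M] [MISS #2: write from I]
Op 3: C1 read [C1 read: already in M, no change] -> [I,M] [hit: read from M]
Op 4: C1 read [C1 read: already in M, no change] -> [I,M] [hit: read from M]
Op 5: C0 read [C0 read from I: others=['C1=M'] -> C0=S, others downsized to S] -> [S,S] [MISS #3: read from I]
Op 6: C1 write [C1 write: invalidate ['C0=S'] -> C1=M] -> [I,M] [MISS #4: write from S]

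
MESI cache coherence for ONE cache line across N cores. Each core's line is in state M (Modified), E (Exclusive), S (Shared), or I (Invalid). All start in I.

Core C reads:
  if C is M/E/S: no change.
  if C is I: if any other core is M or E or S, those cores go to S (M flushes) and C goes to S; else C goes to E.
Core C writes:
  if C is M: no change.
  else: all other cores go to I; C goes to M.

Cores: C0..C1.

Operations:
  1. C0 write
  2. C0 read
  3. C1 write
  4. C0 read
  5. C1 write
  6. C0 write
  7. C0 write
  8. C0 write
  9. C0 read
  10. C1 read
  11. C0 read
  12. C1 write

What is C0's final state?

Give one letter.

Answer: I

Derivation:
Op 1: C0 write [C0 write: invalidate none -> C0=M] -> [M,I]
Op 2: C0 read [C0 read: already in M, no change] -> [M,I]
Op 3: C1 write [C1 write: invalidate ['C0=M'] -> C1=M] -> [I,M]
Op 4: C0 read [C0 read from I: others=['C1=M'] -> C0=S, others downsized to S] -> [S,S]
Op 5: C1 write [C1 write: invalidate ['C0=S'] -> C1=M] -> [I,M]
Op 6: C0 write [C0 write: invalidate ['C1=M'] -> C0=M] -> [M,I]
Op 7: C0 write [C0 write: already M (modified), no change] -> [M,I]
Op 8: C0 write [C0 write: already M (modified), no change] -> [M,I]
Op 9: C0 read [C0 read: already in M, no change] -> [M,I]
Op 10: C1 read [C1 read from I: others=['C0=M'] -> C1=S, others downsized to S] -> [S,S]
Op 11: C0 read [C0 read: already in S, no change] -> [S,S]
Op 12: C1 write [C1 write: invalidate ['C0=S'] -> C1=M] -> [I,M]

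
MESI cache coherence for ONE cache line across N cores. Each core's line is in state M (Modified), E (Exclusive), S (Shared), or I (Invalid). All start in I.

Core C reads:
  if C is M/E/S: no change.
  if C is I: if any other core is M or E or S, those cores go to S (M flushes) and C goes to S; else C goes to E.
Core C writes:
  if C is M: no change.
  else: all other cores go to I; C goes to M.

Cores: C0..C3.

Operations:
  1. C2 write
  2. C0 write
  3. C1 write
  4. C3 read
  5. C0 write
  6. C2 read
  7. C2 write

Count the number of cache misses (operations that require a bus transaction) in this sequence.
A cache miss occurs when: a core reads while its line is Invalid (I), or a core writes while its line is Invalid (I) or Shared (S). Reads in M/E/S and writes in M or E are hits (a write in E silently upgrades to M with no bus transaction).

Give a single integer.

Op 1: C2 write [C2 write: invalidate none -> C2=M] -> [I,I,M,I] [MISS #1: write from I]
Op 2: C0 write [C0 write: invalidate ['C2=M'] -> C0=M] -> [M,I,I,I] [MISS #2: write from I]
Op 3: C1 write [C1 write: invalidate ['C0=M'] -> C1=M] -> [I,M,I,I] [MISS #3: write from I]
Op 4: C3 read [C3 read from I: others=['C1=M'] -> C3=S, others downsized to S] -> [I,S,I,S] [MISS #4: read from I]
Op 5: C0 write [C0 write: invalidate ['C1=S', 'C3=S'] -> C0=M] -> [M,I,I,I] [MISS #5: write from I]
Op 6: C2 read [C2 read from I: others=['C0=M'] -> C2=S, others downsized to S] -> [S,I,S,I] [MISS #6: read from I]
Op 7: C2 write [C2 write: invalidate ['C0=S'] -> C2=M] -> [I,I,M,I] [MISS #7: write from S]

Answer: 7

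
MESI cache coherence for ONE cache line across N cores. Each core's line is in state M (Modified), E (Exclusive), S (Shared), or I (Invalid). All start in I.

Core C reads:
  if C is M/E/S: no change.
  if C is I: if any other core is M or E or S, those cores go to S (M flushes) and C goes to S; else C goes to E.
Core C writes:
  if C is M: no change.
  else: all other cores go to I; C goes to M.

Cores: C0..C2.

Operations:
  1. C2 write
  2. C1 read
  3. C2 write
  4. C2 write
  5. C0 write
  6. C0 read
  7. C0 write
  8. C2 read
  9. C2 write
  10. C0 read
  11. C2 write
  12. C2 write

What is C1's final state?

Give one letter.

Op 1: C2 write [C2 write: invalidate none -> C2=M] -> [I,I,M]
Op 2: C1 read [C1 read from I: others=['C2=M'] -> C1=S, others downsized to S] -> [I,S,S]
Op 3: C2 write [C2 write: invalidate ['C1=S'] -> C2=M] -> [I,I,M]
Op 4: C2 write [C2 write: already M (modified), no change] -> [I,I,M]
Op 5: C0 write [C0 write: invalidate ['C2=M'] -> C0=M] -> [M,I,I]
Op 6: C0 read [C0 read: already in M, no change] -> [M,I,I]
Op 7: C0 write [C0 write: already M (modified), no change] -> [M,I,I]
Op 8: C2 read [C2 read from I: others=['C0=M'] -> C2=S, others downsized to S] -> [S,I,S]
Op 9: C2 write [C2 write: invalidate ['C0=S'] -> C2=M] -> [I,I,M]
Op 10: C0 read [C0 read from I: others=['C2=M'] -> C0=S, others downsized to S] -> [S,I,S]
Op 11: C2 write [C2 write: invalidate ['C0=S'] -> C2=M] -> [I,I,M]
Op 12: C2 write [C2 write: already M (modified), no change] -> [I,I,M]

Answer: I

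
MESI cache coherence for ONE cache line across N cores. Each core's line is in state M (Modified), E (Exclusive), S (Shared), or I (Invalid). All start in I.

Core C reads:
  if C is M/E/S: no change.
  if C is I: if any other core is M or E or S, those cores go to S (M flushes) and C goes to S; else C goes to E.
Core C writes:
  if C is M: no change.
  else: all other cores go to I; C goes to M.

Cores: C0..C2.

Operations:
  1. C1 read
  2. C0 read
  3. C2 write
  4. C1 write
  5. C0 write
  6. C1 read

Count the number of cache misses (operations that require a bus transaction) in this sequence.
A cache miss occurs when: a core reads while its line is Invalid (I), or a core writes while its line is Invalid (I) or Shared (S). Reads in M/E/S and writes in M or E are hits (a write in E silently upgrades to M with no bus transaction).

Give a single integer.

Op 1: C1 read [C1 read from I: no other sharers -> C1=E (exclusive)] -> [I,E,I] [MISS #1: read from I]
Op 2: C0 read [C0 read from I: others=['C1=E'] -> C0=S, others downsized to S] -> [S,S,I] [MISS #2: read from I]
Op 3: C2 write [C2 write: invalidate ['C0=S', 'C1=S'] -> C2=M] -> [I,I,M] [MISS #3: write from I]
Op 4: C1 write [C1 write: invalidate ['C2=M'] -> C1=M] -> [I,M,I] [MISS #4: write from I]
Op 5: C0 write [C0 write: invalidate ['C1=M'] -> C0=M] -> [M,I,I] [MISS #5: write from I]
Op 6: C1 read [C1 read from I: others=['C0=M'] -> C1=S, others downsized to S] -> [S,S,I] [MISS #6: read from I]

Answer: 6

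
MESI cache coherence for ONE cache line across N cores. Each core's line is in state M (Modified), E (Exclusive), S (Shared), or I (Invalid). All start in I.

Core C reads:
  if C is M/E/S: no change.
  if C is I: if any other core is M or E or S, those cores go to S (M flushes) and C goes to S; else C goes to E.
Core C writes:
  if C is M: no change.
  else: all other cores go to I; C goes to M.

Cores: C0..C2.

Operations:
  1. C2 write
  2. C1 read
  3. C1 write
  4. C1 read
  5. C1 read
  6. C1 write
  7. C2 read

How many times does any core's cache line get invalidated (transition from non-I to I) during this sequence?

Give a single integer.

Op 1: C2 write [C2 write: invalidate none -> C2=M] -> [I,I,M] (invalidations this op: 0; running total: 0)
Op 2: C1 read [C1 read from I: others=['C2=M'] -> C1=S, others downsized to S] -> [I,S,S] (invalidations this op: 0; running total: 0)
Op 3: C1 write [C1 write: invalidate ['C2=S'] -> C1=M] -> [I,M,I] (invalidations this op: 1; running total: 1)
Op 4: C1 read [C1 read: already in M, no change] -> [I,M,I] (invalidations this op: 0; running total: 1)
Op 5: C1 read [C1 read: already in M, no change] -> [I,M,I] (invalidations this op: 0; running total: 1)
Op 6: C1 write [C1 write: already M (modified), no change] -> [I,M,I] (invalidations this op: 0; running total: 1)
Op 7: C2 read [C2 read from I: others=['C1=M'] -> C2=S, others downsized to S] -> [I,S,S] (invalidations this op: 0; running total: 1)

Answer: 1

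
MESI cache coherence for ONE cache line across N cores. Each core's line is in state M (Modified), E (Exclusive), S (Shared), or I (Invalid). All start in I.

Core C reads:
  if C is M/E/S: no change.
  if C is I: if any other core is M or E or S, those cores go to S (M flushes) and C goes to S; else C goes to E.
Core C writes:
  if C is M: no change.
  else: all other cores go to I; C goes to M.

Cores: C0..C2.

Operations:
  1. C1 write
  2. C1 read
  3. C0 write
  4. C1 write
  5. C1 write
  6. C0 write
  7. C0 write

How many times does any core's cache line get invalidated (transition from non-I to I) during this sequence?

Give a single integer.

Answer: 3

Derivation:
Op 1: C1 write [C1 write: invalidate none -> C1=M] -> [I,M,I] (invalidations this op: 0; running total: 0)
Op 2: C1 read [C1 read: already in M, no change] -> [I,M,I] (invalidations this op: 0; running total: 0)
Op 3: C0 write [C0 write: invalidate ['C1=M'] -> C0=M] -> [M,I,I] (invalidations this op: 1; running total: 1)
Op 4: C1 write [C1 write: invalidate ['C0=M'] -> C1=M] -> [I,M,I] (invalidations this op: 1; running total: 2)
Op 5: C1 write [C1 write: already M (modified), no change] -> [I,M,I] (invalidations this op: 0; running total: 2)
Op 6: C0 write [C0 write: invalidate ['C1=M'] -> C0=M] -> [M,I,I] (invalidations this op: 1; running total: 3)
Op 7: C0 write [C0 write: already M (modified), no change] -> [M,I,I] (invalidations this op: 0; running total: 3)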